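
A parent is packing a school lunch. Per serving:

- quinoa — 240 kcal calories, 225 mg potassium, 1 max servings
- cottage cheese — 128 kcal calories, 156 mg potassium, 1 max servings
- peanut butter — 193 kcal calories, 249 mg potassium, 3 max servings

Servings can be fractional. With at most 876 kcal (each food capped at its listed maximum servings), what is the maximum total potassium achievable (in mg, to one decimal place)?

1061.4 mg

Potassium per kcal: peanut butter 1.29, cottage cheese 1.219, quinoa 0.9375.
Take 3 servings of peanut butter: uses 579 kcal, +747.0 mg potassium (running total 747.0 mg).
Take 1 serving of cottage cheese: uses 128 kcal, +156.0 mg potassium (running total 903.0 mg).
Take 0.7042 servings of quinoa: uses 169 kcal, +158.4 mg potassium (running total 1061.4 mg).
Filling greedily by potassium-per-kcal is optimal for one linear limit, giving 1061.4 mg.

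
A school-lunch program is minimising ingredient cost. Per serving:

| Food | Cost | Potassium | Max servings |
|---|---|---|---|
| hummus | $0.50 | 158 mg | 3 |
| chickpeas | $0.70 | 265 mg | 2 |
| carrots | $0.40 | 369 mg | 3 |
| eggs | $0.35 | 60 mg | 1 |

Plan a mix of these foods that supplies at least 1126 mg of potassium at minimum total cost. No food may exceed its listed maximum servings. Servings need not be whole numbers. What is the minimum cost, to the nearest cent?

$1.25

Cost per mg of potassium: carrots $0.0011, chickpeas $0.0026, hummus $0.0032, eggs $0.0058.
Take 3 servings of carrots: +1107.0 mg potassium for $1.20 (total $1.20, still need 19.0 mg).
Take 0.0717 servings of chickpeas: +19.0 mg potassium for $0.05 (total $1.25, still need 0.0 mg).
Filling from the cheapest source first is optimal under one linear minimum: $1.25.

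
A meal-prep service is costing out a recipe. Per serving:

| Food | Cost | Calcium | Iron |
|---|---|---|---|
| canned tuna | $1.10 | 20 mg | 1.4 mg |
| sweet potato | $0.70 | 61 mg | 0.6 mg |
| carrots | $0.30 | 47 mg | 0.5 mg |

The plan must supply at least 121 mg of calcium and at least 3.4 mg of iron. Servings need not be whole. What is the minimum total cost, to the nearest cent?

This is a tiny linear program; its minimum lies at a vertex of the feasible set. List the vertices and price them.
canned tuna only: max(121/20, 3.4/1.4) = 6.05 servings → $6.66.
sweet potato only: max(121/61, 3.4/0.6) = 5.667 servings → $3.97.
carrots only: max(121/47, 3.4/0.5) = 6.8 servings → $2.04.
canned tuna + sweet potato with both tight: 1.837 servings and 1.381 servings → $2.99.
canned tuna + carrots with both tight: 1.78 servings and 1.817 servings → $2.50.
sweet potato + carrots with both targets exact would need a negative amount; discard.
So the least-cost plan costs $2.04.

$2.04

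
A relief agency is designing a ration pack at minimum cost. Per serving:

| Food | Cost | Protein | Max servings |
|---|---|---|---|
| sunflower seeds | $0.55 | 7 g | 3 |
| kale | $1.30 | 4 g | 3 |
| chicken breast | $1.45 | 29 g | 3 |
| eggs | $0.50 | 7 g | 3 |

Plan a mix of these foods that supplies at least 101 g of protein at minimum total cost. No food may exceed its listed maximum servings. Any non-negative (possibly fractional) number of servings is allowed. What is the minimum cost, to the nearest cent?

$5.35

Cost per g of protein: chicken breast $0.0500, eggs $0.0714, sunflower seeds $0.0786, kale $0.3250.
Take 3 servings of chicken breast: +87.0 g protein for $4.35 (total $4.35, still need 14.0 g).
Take 2 servings of eggs: +14.0 g protein for $1.00 (total $5.35, still need 0.0 g).
Greedy by cheapest-per-g is optimal for a single linear constraint, so the minimum cost is $5.35.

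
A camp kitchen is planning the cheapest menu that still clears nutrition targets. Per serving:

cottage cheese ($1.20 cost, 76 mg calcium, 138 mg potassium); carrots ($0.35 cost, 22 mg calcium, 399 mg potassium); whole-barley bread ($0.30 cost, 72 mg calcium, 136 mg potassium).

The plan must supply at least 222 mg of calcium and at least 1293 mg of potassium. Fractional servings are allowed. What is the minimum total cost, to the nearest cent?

$1.56

A basic optimal solution has at most two foods positive. Try each food alone and each pair with both targets met exactly.
cottage cheese only: max(222/76, 1293/138) = 9.37 servings → $11.24.
carrots only: max(222/22, 1293/399) = 10.09 servings → $3.53.
whole-barley bread only: max(222/72, 1293/136) = 9.507 servings → $2.85.
cottage cheese + carrots with both tight: 2.204 servings and 2.478 servings → $3.51.
cottage cheese + whole-barley bread with both targets exact would need a negative amount; discard.
carrots + whole-barley bread with both tight: 2.444 servings and 2.336 servings → $1.56.
So the least-cost plan costs $1.56.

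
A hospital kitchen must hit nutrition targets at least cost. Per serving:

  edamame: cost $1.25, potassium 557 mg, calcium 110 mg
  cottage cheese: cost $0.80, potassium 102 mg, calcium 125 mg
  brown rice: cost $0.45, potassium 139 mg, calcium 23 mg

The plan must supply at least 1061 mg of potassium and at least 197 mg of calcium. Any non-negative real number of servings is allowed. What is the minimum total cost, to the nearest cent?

Two binding constraints pin down two serving amounts, so the optimal mix uses at most two foods. The candidates are each food alone (scaled to the tighter of potassium/calcium) and each pair with both constraints tight.
edamame only: max(1061/557, 197/110) = 1.905 servings → $2.38.
cottage cheese only: max(1061/102, 197/125) = 10.4 servings → $8.32.
brown rice only: max(1061/139, 197/23) = 8.565 servings → $3.85.
edamame + cottage cheese with both targets exact would need a negative amount; discard.
edamame + brown rice with both tight: 1.202 servings and 2.816 servings → $2.77.
cottage cheese + brown rice with both tight: 0.1983 servings and 7.488 servings → $3.53.
Cheapest feasible corner: $2.38.

$2.38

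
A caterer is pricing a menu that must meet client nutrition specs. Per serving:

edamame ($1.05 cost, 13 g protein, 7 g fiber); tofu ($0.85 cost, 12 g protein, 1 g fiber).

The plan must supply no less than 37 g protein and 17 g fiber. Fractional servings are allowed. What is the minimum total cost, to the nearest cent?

An LP optimum is at a vertex; with two nutrient constraints at most two foods are used. Check each candidate.
edamame only: max(37/13, 17/7) = 2.846 servings → $2.99.
tofu only: max(37/12, 17/1) = 17 servings → $14.45.
edamame + tofu with both tight: 2.352 servings and 0.5352 servings → $2.92.
So the least-cost plan costs $2.92.

$2.92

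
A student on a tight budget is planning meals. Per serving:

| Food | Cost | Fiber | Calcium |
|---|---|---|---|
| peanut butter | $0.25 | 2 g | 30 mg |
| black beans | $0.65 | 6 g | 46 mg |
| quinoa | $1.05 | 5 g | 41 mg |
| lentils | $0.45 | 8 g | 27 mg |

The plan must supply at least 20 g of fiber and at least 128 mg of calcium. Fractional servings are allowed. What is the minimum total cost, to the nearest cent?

Check every corner: each single food scaled to meet both minima, and each pair solved so both constraints bind.
peanut butter only: max(20/2, 128/30) = 10 servings → $2.50.
black beans only: max(20/6, 128/46) = 3.333 servings → $2.17.
quinoa only: max(20/5, 128/41) = 4 servings → $4.20.
lentils only: max(20/8, 128/27) = 4.741 servings → $2.13.
peanut butter + black beans with both targets exact would need a negative amount; discard.
peanut butter + quinoa: the both-tight solution has a negative serving — not a feasible corner.
peanut butter + lentils with both tight: 2.602 servings and 1.849 servings → $1.48.
black beans + quinoa: intersection lies outside the first quadrant.
black beans + lentils with both tight: 2.35 servings and 0.7379 servings → $1.86.
quinoa + lentils with both tight: 2.508 servings and 0.9326 servings → $3.05.
So the least-cost plan costs $1.48.

$1.48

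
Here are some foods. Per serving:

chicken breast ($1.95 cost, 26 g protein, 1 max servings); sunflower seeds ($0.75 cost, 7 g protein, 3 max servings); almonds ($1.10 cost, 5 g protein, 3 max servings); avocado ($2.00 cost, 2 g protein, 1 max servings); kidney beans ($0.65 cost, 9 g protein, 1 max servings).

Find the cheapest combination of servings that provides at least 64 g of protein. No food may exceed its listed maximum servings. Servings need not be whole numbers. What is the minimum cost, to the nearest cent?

$6.61

Cost per g of protein: kidney beans $0.0722, chicken breast $0.0750, sunflower seeds $0.1071, almonds $0.2200, avocado $1.0000.
Take 1 serving of kidney beans: +9.0 g protein for $0.65 (total $0.65, still need 55.0 g).
Take 1 serving of chicken breast: +26.0 g protein for $1.95 (total $2.60, still need 29.0 g).
Take 3 servings of sunflower seeds: +21.0 g protein for $2.25 (total $4.85, still need 8.0 g).
Take 1.6 servings of almonds: +8.0 g protein for $1.76 (total $6.61, still need 0.0 g).
Greedy by cheapest-per-g is optimal for a single linear constraint, so the minimum cost is $6.61.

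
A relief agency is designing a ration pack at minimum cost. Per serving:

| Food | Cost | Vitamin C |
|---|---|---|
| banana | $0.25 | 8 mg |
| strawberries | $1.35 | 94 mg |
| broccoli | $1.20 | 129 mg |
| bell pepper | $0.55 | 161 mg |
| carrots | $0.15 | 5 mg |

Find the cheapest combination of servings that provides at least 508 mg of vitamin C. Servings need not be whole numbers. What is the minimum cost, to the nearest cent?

$1.74

Cost per mg of vitamin C: bell pepper $0.0034, broccoli $0.0093, strawberries $0.0144, carrots $0.0300, banana $0.0312.
With no serving limits, use only bell pepper: 508 mg / 161 mg = 3.155 servings × $0.55 = $1.74.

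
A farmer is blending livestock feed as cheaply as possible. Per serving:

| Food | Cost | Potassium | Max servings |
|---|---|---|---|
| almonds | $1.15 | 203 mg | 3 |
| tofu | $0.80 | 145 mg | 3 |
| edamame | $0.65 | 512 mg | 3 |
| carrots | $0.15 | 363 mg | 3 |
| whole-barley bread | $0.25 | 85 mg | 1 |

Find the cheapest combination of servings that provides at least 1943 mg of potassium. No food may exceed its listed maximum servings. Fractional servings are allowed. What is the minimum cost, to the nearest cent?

$1.53

Cost per mg of potassium: carrots $0.0004, edamame $0.0013, whole-barley bread $0.0029, tofu $0.0055, almonds $0.0057.
Take 3 servings of carrots: +1089.0 mg potassium for $0.45 (total $0.45, still need 854.0 mg).
Take 1.668 servings of edamame: +854.0 mg potassium for $1.08 (total $1.53, still need 0.0 mg).
Filling from the cheapest source first is optimal under one linear minimum: $1.53.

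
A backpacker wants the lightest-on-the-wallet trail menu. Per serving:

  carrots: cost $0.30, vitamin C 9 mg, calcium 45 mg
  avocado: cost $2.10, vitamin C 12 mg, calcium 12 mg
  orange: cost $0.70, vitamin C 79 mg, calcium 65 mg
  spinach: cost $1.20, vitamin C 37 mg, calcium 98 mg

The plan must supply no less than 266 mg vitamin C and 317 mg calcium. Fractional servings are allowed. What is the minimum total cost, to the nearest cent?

Check every corner: each single food scaled to meet both minima, and each pair solved so both constraints bind.
carrots only: max(266/9, 317/45) = 29.56 servings → $8.87.
avocado only: max(266/12, 317/12) = 26.42 servings → $55.48.
orange only: max(266/79, 317/65) = 4.877 servings → $3.41.
spinach only: max(266/37, 317/98) = 7.189 servings → $8.63.
carrots + avocado with both tight: 1.417 servings and 21.1 servings → $44.74.
carrots + orange with both tight: 2.61 servings and 3.07 servings → $2.93.
carrots + spinach with both targets exact would need a negative amount; discard.
avocado + orange: the both-tight solution has a negative serving — not a feasible corner.
avocado + spinach with both tight: 19.59 servings and 0.8361 servings → $42.14.
orange + spinach with both tight: 2.687 servings and 1.453 servings → $3.62.
Cheapest feasible corner: $2.93.

$2.93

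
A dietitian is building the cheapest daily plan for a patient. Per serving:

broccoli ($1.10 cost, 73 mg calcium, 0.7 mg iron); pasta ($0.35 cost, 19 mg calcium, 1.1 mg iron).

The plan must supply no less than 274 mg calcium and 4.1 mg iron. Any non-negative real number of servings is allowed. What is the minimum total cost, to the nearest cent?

Two binding constraints pin down two serving amounts, so the optimal mix uses at most two foods. The candidates are each food alone (scaled to the tighter of calcium/iron) and each pair with both constraints tight.
broccoli only: max(274/73, 4.1/0.7) = 5.857 servings → $6.44.
pasta only: max(274/19, 4.1/1.1) = 14.42 servings → $5.05.
broccoli + pasta with both tight: 3.336 servings and 1.604 servings → $4.23.
So the least-cost plan costs $4.23.

$4.23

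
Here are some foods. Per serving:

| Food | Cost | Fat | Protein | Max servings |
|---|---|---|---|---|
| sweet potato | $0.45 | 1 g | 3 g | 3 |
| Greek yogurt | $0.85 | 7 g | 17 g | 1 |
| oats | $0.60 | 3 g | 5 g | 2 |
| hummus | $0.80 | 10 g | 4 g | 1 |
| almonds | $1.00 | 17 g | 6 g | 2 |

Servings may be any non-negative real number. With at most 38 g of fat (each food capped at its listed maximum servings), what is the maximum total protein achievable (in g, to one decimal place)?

Protein per g fat: sweet potato 3, Greek yogurt 2.429, oats 1.667, hummus 0.4, almonds 0.3529.
Take 3 servings of sweet potato: uses 3 g fat, +9.0 g protein (running total 9.0 g).
Take 1 serving of Greek yogurt: uses 7 g fat, +17.0 g protein (running total 26.0 g).
Take 2 servings of oats: uses 6 g fat, +10.0 g protein (running total 36.0 g).
Take 1 serving of hummus: uses 10 g fat, +4.0 g protein (running total 40.0 g).
Take 0.7059 servings of almonds: uses 12 g fat, +4.2 g protein (running total 44.2 g).
Greedy by best ratio exhausts the fat allowance optimally: 44.2 g.

44.2 g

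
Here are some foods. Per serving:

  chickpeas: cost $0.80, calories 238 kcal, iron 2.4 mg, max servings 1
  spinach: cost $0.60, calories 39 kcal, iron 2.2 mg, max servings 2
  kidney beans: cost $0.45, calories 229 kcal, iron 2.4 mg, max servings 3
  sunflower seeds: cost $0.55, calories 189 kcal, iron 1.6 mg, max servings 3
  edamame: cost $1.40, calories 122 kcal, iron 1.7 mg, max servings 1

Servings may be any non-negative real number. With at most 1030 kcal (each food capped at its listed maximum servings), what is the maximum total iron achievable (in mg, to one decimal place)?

Iron per kcal: spinach 0.05641, edamame 0.01393, kidney beans 0.01048, chickpeas 0.01008, sunflower seeds 0.008466.
Take 2 servings of spinach: uses 78 kcal, +4.4 mg iron (running total 4.4 mg).
Take 1 serving of edamame: uses 122 kcal, +1.7 mg iron (running total 6.1 mg).
Take 3 servings of kidney beans: uses 687 kcal, +7.2 mg iron (running total 13.3 mg).
Take 0.6008 servings of chickpeas: uses 143 kcal, +1.4 mg iron (running total 14.7 mg).
Filling greedily by iron-per-kcal is optimal for one linear limit, giving 14.7 mg.

14.7 mg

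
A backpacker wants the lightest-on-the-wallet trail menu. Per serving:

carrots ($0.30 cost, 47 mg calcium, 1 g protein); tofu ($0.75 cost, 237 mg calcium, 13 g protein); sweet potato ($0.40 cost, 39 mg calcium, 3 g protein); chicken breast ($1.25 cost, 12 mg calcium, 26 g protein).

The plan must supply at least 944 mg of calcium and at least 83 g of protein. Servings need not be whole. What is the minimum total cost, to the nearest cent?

Minimising a linear cost over {calcium ≥ 944, protein ≥ 83, servings ≥ 0} — the optimum is at a vertex, using one or two foods.
carrots only: max(944/47, 83/1) = 83 servings → $24.90.
tofu only: max(944/237, 83/13) = 6.385 servings → $4.79.
sweet potato only: max(944/39, 83/3) = 27.67 servings → $11.07.
chicken breast only: max(944/12, 83/26) = 78.67 servings → $98.33.
carrots + tofu: intersection lies outside the first quadrant.
carrots + sweet potato: intersection lies outside the first quadrant.
carrots + chicken breast with both tight: 19.46 servings and 2.444 servings → $8.89.
tofu + sweet potato with both targets exact would need a negative amount; discard.
tofu + chicken breast with both tight: 3.921 servings and 1.232 servings → $4.48.
sweet potato + chicken breast with both tight: 24.08 servings and 0.4141 servings → $10.15.
The minimum over all feasible corners is $4.48.

$4.48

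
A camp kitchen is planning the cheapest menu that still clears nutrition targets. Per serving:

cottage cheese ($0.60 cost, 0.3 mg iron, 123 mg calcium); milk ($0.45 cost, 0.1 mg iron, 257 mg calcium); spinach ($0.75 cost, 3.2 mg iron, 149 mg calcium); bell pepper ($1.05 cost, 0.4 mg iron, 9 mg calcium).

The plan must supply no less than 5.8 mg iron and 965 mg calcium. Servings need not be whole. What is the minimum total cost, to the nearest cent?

$2.53

Check every corner: each single food scaled to meet both minima, and each pair solved so both constraints bind.
cottage cheese only: max(5.8/0.3, 965/123) = 19.33 servings → $11.60.
milk only: max(5.8/0.1, 965/257) = 58 servings → $26.10.
spinach only: max(5.8/3.2, 965/149) = 6.477 servings → $4.86.
bell pepper only: max(5.8/0.4, 965/9) = 107.2 servings → $112.58.
cottage cheese + milk: the both-tight solution has a negative serving — not a feasible corner.
cottage cheese + spinach with both tight: 6.374 servings and 1.215 servings → $4.74.
cottage cheese + bell pepper with both tight: 7.178 servings and 9.116 servings → $13.88.
milk + spinach with both tight: 2.754 servings and 1.726 servings → $2.53.
milk + bell pepper with both tight: 3.276 servings and 13.68 servings → $15.84.
spinach + bell pepper: intersection lies outside the first quadrant.
The minimum over all feasible corners is $2.53.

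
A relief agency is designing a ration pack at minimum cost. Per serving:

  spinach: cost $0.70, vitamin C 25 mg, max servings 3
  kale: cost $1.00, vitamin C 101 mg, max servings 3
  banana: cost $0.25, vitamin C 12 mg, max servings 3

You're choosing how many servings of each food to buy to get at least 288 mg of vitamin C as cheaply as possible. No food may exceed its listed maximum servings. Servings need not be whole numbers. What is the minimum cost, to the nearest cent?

$2.85

Cost per mg of vitamin C: kale $0.0099, banana $0.0208, spinach $0.0280.
Take 2.851 servings of kale: +288.0 mg vitamin C for $2.85 (total $2.85, still need 0.0 mg).
Filling from the cheapest source first is optimal under one linear minimum: $2.85.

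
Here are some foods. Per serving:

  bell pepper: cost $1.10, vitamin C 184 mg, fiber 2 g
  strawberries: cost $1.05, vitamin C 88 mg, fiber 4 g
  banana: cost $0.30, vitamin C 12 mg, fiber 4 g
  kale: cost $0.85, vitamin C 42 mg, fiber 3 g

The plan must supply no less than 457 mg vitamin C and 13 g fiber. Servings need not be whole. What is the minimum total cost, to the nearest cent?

$3.21

For a min-cost LP with two ≥-constraints, a basic feasible solution has at most two positive variables.
bell pepper only: max(457/184, 13/2) = 6.5 servings → $7.15.
strawberries only: max(457/88, 13/4) = 5.193 servings → $5.45.
banana only: max(457/12, 13/4) = 38.08 servings → $11.43.
kale only: max(457/42, 13/3) = 10.88 servings → $9.25.
bell pepper + strawberries with both tight: 1.221 servings and 2.639 servings → $4.11.
bell pepper + banana with both tight: 2.348 servings and 2.076 servings → $3.21.
bell pepper + kale with both tight: 1.763 servings and 3.158 servings → $4.62.
strawberries + banana with both targets exact would need a negative amount; discard.
strawberries + kale: the both-tight solution has a negative serving — not a feasible corner.
banana + kale with both targets exact would need a negative amount; discard.
Cheapest feasible corner: $3.21.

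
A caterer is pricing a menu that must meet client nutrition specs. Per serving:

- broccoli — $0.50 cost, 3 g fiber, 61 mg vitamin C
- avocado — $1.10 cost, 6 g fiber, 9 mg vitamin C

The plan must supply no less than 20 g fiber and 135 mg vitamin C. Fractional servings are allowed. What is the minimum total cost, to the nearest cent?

$3.33

Check every corner: each single food scaled to meet both minima, and each pair solved so both constraints bind.
broccoli only: max(20/3, 135/61) = 6.667 servings → $3.33.
avocado only: max(20/6, 135/9) = 15 servings → $16.50.
broccoli + avocado with both tight: 1.858 servings and 2.404 servings → $3.57.
The minimum over all feasible corners is $3.33.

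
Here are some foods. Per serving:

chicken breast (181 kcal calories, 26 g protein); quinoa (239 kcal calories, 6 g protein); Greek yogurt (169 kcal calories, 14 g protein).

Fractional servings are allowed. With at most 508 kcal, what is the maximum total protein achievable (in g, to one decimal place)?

Protein per kcal: chicken breast 0.1436, Greek yogurt 0.08284, quinoa 0.0251.
With no serving limits, spend the whole calories allowance on chicken breast: 508 kcal / 181 kcal × 26 g = 73.0 g.

73.0 g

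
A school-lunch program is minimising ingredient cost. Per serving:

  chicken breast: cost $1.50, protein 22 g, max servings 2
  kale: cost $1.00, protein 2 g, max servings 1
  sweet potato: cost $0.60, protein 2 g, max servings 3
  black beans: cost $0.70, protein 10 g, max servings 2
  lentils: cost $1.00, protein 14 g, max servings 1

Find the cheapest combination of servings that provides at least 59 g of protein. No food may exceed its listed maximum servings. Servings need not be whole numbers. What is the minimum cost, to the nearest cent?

$4.05

Cost per g of protein: chicken breast $0.0682, black beans $0.0700, lentils $0.0714, sweet potato $0.3000, kale $0.5000.
Take 2 servings of chicken breast: +44.0 g protein for $3.00 (total $3.00, still need 15.0 g).
Take 1.5 servings of black beans: +15.0 g protein for $1.05 (total $4.05, still need 0.0 g).
Greedy by cheapest-per-g is optimal for a single linear constraint, so the minimum cost is $4.05.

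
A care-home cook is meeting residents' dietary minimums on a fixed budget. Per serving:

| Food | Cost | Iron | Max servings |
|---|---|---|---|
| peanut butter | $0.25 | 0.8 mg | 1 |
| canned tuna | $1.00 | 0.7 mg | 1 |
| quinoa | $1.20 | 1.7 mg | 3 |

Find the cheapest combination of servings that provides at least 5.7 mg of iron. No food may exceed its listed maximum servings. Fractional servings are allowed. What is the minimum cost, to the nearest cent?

Cost per mg of iron: peanut butter $0.3125, quinoa $0.7059, canned tuna $1.4286.
Take 1 serving of peanut butter: +0.8 mg iron for $0.25 (total $0.25, still need 4.9 mg).
Take 2.882 servings of quinoa: +4.9 mg iron for $3.46 (total $3.71, still need 0.0 mg).
Greedy by cheapest-per-mg is optimal for a single linear constraint, so the minimum cost is $3.71.

$3.71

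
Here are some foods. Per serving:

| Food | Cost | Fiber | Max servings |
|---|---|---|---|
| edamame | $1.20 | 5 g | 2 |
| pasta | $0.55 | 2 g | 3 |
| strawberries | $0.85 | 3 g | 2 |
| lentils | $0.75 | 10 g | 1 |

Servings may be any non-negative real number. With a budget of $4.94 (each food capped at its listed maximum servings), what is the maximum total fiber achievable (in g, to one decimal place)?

Fiber per dollar: lentils 13.33, edamame 4.167, pasta 3.636, strawberries 3.529.
Take 1 serving of lentils: spends $0.75, +10.0 g fiber (running total 10.0 g).
Take 2 servings of edamame: spends $2.40, +10.0 g fiber (running total 20.0 g).
Take 3 servings of pasta: spends $1.65, +6.0 g fiber (running total 26.0 g).
Take 0.1647 servings of strawberries: spends $0.14, +0.5 g fiber (running total 26.5 g).
Greedy by best ratio exhausts the cost allowance optimally: 26.5 g.

26.5 g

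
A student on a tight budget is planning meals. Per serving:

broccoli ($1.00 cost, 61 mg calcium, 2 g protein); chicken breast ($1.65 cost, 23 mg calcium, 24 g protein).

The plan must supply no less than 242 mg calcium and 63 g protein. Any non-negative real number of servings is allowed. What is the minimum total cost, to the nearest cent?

$6.98

A basic optimal solution has at most two foods positive. Try each food alone and each pair with both targets met exactly.
broccoli only: max(242/61, 63/2) = 31.5 servings → $31.50.
chicken breast only: max(242/23, 63/24) = 10.52 servings → $17.36.
broccoli + chicken breast with both tight: 3.074 servings and 2.369 servings → $6.98.
So the least-cost plan costs $6.98.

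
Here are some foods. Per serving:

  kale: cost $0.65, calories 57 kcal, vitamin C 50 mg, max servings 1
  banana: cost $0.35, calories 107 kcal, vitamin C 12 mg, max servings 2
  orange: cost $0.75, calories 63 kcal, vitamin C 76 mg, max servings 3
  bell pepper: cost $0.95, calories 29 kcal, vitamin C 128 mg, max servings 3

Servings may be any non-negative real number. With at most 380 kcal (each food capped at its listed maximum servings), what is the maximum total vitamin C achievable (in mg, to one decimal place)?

667.3 mg

Vitamin C per kcal: bell pepper 4.414, orange 1.206, kale 0.8772, banana 0.1121.
Take 3 servings of bell pepper: uses 87 kcal, +384.0 mg vitamin C (running total 384.0 mg).
Take 3 servings of orange: uses 189 kcal, +228.0 mg vitamin C (running total 612.0 mg).
Take 1 serving of kale: uses 57 kcal, +50.0 mg vitamin C (running total 662.0 mg).
Take 0.4393 servings of banana: uses 47 kcal, +5.3 mg vitamin C (running total 667.3 mg).
Filling greedily by vitamin C-per-kcal is optimal for one linear limit, giving 667.3 mg.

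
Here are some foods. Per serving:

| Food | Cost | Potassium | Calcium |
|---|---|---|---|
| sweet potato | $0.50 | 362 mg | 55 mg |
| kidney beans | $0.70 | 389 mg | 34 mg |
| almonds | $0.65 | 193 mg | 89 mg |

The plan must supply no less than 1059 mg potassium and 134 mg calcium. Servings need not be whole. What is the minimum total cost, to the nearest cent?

sweet potato only: max(1059/362, 134/55) = 2.925 servings → $1.46.
kidney beans only: max(1059/389, 134/34) = 3.941 servings → $2.76.
almonds only: max(1059/193, 134/89) = 5.487 servings → $3.57.
sweet potato + kidney beans with both tight: 1.774 servings and 1.072 servings → $1.64.
sweet potato + almonds with both targets exact would need a negative amount; discard.
kidney beans + almonds with both tight: 2.437 servings and 0.5745 servings → $2.08.
So the least-cost plan costs $1.46.

$1.46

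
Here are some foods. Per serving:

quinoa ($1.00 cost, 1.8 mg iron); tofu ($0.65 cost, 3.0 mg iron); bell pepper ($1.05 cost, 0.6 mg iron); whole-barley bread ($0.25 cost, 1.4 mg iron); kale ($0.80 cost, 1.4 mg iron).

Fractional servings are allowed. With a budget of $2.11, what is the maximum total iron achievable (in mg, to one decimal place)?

Iron per dollar: whole-barley bread 5.6, tofu 4.615, quinoa 1.8, kale 1.75, bell pepper 0.5714.
With no serving limits, spend the whole cost allowance on whole-barley bread: $2.11 / $0.25 × 1.4 mg = 11.8 mg.

11.8 mg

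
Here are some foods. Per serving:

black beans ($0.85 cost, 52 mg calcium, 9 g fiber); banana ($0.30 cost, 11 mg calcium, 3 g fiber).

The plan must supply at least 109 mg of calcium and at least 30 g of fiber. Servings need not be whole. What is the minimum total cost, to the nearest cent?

$2.83

black beans only: max(109/52, 30/9) = 3.333 servings → $2.83.
banana only: max(109/11, 30/3) = 10 servings → $3.00.
black beans + banana with both targets exact would need a negative amount; discard.
The minimum over all feasible corners is $2.83.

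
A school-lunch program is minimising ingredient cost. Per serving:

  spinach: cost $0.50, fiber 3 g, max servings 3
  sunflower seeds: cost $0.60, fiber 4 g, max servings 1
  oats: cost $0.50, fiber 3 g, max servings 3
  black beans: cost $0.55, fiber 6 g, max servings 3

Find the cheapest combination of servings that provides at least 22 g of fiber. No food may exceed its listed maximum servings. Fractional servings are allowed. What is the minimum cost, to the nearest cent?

$2.25

Cost per g of fiber: black beans $0.0917, sunflower seeds $0.1500, spinach $0.1667, oats $0.1667.
Take 3 servings of black beans: +18.0 g fiber for $1.65 (total $1.65, still need 4.0 g).
Take 1 serving of sunflower seeds: +4.0 g fiber for $0.60 (total $2.25, still need 0.0 g).
Filling from the cheapest source first is optimal under one linear minimum: $2.25.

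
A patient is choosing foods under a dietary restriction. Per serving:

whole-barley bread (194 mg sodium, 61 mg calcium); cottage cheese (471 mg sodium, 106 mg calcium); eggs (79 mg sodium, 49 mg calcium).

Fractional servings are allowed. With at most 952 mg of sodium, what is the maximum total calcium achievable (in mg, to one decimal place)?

590.5 mg

Calcium per mg sodium: eggs 0.6203, whole-barley bread 0.3144, cottage cheese 0.2251.
With no serving limits, spend the whole sodium allowance on eggs: 952 mg / 79 mg × 49 mg = 590.5 mg.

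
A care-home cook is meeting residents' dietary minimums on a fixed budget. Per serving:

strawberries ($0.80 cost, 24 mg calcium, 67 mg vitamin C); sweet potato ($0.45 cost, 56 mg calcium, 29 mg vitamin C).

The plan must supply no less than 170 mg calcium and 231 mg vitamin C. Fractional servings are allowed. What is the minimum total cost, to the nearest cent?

$2.96

This is a tiny linear program; its minimum lies at a vertex of the feasible set. List the vertices and price them.
strawberries only: max(170/24, 231/67) = 7.083 servings → $5.67.
sweet potato only: max(170/56, 231/29) = 7.966 servings → $3.58.
strawberries + sweet potato with both tight: 2.62 servings and 1.913 servings → $2.96.
The minimum over all feasible corners is $2.96.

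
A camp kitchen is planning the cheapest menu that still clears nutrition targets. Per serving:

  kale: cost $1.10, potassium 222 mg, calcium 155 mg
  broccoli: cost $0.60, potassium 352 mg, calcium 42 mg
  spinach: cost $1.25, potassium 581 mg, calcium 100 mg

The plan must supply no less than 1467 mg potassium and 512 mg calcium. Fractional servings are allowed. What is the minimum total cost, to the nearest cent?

$4.39

kale only: max(1467/222, 512/155) = 6.608 servings → $7.27.
broccoli only: max(1467/352, 512/42) = 12.19 servings → $7.31.
spinach only: max(1467/581, 512/100) = 5.12 servings → $6.40.
kale + broccoli with both tight: 2.622 servings and 2.514 servings → $4.39.
kale + spinach with both tight: 2.222 servings and 1.676 servings → $4.54.
broccoli + spinach: intersection lies outside the first quadrant.
So the least-cost plan costs $4.39.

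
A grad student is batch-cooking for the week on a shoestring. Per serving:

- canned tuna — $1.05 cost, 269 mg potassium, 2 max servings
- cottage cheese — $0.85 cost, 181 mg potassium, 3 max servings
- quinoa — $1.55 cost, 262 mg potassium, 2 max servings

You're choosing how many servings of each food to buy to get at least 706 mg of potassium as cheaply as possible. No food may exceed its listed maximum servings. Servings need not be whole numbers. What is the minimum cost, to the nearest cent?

Cost per mg of potassium: canned tuna $0.0039, cottage cheese $0.0047, quinoa $0.0059.
Take 2 servings of canned tuna: +538.0 mg potassium for $2.10 (total $2.10, still need 168.0 mg).
Take 0.9282 servings of cottage cheese: +168.0 mg potassium for $0.79 (total $2.89, still need 0.0 mg).
Filling from the cheapest source first is optimal under one linear minimum: $2.89.

$2.89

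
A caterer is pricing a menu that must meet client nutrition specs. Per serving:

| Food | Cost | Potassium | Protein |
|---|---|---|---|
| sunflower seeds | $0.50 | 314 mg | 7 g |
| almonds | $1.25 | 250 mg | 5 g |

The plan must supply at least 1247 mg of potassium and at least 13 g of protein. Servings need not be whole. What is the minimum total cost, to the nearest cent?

Two binding constraints pin down two serving amounts, so the optimal mix uses at most two foods. The candidates are each food alone (scaled to the tighter of potassium/protein) and each pair with both constraints tight.
sunflower seeds only: max(1247/314, 13/7) = 3.971 servings → $1.99.
almonds only: max(1247/250, 13/5) = 4.988 servings → $6.24.
sunflower seeds + almonds: intersection lies outside the first quadrant.
Cheapest feasible corner: $1.99.

$1.99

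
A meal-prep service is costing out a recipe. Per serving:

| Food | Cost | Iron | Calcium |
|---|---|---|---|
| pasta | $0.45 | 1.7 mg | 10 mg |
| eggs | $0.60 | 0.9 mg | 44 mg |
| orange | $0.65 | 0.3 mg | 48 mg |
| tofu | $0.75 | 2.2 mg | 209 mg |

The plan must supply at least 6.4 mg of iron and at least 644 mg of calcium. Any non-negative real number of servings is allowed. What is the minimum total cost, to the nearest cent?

$2.31

The cheapest plan sits at a corner of the feasible region — with two constraints it uses at most two foods.
pasta only: max(6.4/1.7, 644/10) = 64.4 servings → $28.98.
eggs only: max(6.4/0.9, 644/44) = 14.64 servings → $8.78.
orange only: max(6.4/0.3, 644/48) = 21.33 servings → $13.87.
tofu only: max(6.4/2.2, 644/209) = 3.081 servings → $2.31.
pasta + eggs: the both-tight solution has a negative serving — not a feasible corner.
pasta + orange with both tight: 1.45 servings and 13.11 servings → $9.18.
pasta + tofu: the both-tight solution has a negative serving — not a feasible corner.
eggs + orange with both tight: 3.8 servings and 9.933 servings → $8.74.
eggs + tofu with both targets exact would need a negative amount; discard.
orange + tofu with both tight: 1.846 servings and 2.657 servings → $3.19.
So the least-cost plan costs $2.31.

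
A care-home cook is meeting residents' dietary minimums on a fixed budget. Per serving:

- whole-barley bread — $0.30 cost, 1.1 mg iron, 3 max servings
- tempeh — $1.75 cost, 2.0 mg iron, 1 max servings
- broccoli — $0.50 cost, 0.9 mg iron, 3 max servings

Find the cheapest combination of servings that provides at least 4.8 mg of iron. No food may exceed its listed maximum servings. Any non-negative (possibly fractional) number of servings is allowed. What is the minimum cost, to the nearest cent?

Cost per mg of iron: whole-barley bread $0.2727, broccoli $0.5556, tempeh $0.8750.
Take 3 servings of whole-barley bread: +3.3 mg iron for $0.90 (total $0.90, still need 1.5 mg).
Take 1.667 servings of broccoli: +1.5 mg iron for $0.83 (total $1.73, still need 0.0 mg).
Filling from the cheapest source first is optimal under one linear minimum: $1.73.

$1.73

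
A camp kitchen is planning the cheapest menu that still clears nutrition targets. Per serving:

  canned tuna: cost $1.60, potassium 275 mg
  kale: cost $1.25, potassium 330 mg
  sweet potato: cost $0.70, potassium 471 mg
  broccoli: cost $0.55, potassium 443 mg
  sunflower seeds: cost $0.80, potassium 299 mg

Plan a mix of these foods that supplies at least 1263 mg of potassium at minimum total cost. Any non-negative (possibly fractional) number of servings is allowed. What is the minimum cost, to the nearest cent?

$1.57

Cost per mg of potassium: broccoli $0.0012, sweet potato $0.0015, sunflower seeds $0.0027, kale $0.0038, canned tuna $0.0058.
With no serving limits, use only broccoli: 1263 mg / 443 mg = 2.851 servings × $0.55 = $1.57.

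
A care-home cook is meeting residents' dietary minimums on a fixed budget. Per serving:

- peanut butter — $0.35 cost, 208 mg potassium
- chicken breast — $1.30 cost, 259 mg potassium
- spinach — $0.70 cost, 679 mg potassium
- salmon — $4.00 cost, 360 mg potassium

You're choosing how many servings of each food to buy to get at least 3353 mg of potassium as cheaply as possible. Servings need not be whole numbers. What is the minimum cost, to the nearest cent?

$3.46

Cost per mg of potassium: spinach $0.0010, peanut butter $0.0017, chicken breast $0.0050, salmon $0.0111.
With no serving limits, use only spinach: 3353 mg / 679 mg = 4.938 servings × $0.70 = $3.46.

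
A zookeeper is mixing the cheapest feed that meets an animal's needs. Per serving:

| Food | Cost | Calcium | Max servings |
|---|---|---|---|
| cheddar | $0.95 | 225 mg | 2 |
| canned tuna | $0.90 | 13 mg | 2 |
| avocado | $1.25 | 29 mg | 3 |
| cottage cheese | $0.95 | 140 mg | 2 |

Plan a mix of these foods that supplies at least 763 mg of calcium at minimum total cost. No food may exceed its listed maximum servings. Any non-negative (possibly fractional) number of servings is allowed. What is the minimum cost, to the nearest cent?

$5.22

Cost per mg of calcium: cheddar $0.0042, cottage cheese $0.0068, avocado $0.0431, canned tuna $0.0692.
Take 2 servings of cheddar: +450.0 mg calcium for $1.90 (total $1.90, still need 313.0 mg).
Take 2 servings of cottage cheese: +280.0 mg calcium for $1.90 (total $3.80, still need 33.0 mg).
Take 1.138 servings of avocado: +33.0 mg calcium for $1.42 (total $5.22, still need 0.0 mg).
Filling from the cheapest source first is optimal under one linear minimum: $5.22.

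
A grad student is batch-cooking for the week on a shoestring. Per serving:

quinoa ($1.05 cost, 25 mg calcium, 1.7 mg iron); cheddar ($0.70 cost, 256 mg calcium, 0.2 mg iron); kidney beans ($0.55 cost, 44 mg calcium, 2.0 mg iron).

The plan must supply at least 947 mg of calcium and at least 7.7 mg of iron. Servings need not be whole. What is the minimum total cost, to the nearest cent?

$4.11

Compare the cost at each extreme point of the feasible region.
quinoa only: max(947/25, 7.7/1.7) = 37.88 servings → $39.77.
cheddar only: max(947/256, 7.7/0.2) = 38.5 servings → $26.95.
kidney beans only: max(947/44, 7.7/2.0) = 21.52 servings → $11.84.
quinoa + cheddar with both tight: 4.142 servings and 3.295 servings → $6.66.
quinoa + kidney beans: intersection lies outside the first quadrant.
cheddar + kidney beans with both tight: 3.091 servings and 3.541 servings → $4.11.
The minimum over all feasible corners is $4.11.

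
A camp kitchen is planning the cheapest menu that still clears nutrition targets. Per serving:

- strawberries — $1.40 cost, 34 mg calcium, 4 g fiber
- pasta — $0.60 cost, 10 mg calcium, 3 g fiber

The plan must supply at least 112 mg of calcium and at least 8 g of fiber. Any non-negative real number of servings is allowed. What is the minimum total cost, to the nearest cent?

$4.61

Check every corner: each single food scaled to meet both minima, and each pair solved so both constraints bind.
strawberries only: max(112/34, 8/4) = 3.294 servings → $4.61.
pasta only: max(112/10, 8/3) = 11.2 servings → $6.72.
strawberries + pasta with both targets exact would need a negative amount; discard.
So the least-cost plan costs $4.61.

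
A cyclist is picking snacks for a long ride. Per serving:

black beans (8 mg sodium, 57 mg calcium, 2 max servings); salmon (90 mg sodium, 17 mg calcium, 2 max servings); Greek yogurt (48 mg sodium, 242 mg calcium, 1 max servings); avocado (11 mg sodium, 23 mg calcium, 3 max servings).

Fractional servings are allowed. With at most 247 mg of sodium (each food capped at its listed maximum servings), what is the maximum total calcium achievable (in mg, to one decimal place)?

453.3 mg

Calcium per mg sodium: black beans 7.125, Greek yogurt 5.042, avocado 2.091, salmon 0.1889.
Take 2 servings of black beans: uses 16 mg sodium, +114.0 mg calcium (running total 114.0 mg).
Take 1 serving of Greek yogurt: uses 48 mg sodium, +242.0 mg calcium (running total 356.0 mg).
Take 3 servings of avocado: uses 33 mg sodium, +69.0 mg calcium (running total 425.0 mg).
Take 1.667 servings of salmon: uses 150 mg sodium, +28.3 mg calcium (running total 453.3 mg).
Filling greedily by calcium-per-mg sodium is optimal for one linear limit, giving 453.3 mg.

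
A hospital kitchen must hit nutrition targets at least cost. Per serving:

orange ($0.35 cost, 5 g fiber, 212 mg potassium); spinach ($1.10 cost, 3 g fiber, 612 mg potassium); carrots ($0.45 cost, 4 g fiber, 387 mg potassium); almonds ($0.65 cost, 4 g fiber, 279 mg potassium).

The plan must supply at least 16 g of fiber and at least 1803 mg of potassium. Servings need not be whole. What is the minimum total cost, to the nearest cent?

Two binding constraints pin down two serving amounts, so the optimal mix uses at most two foods. The candidates are each food alone (scaled to the tighter of fiber/potassium) and each pair with both constraints tight.
orange only: max(16/5, 1803/212) = 8.505 servings → $2.98.
spinach only: max(16/3, 1803/612) = 5.333 servings → $5.87.
carrots only: max(16/4, 1803/387) = 4.659 servings → $2.10.
almonds only: max(16/4, 1803/279) = 6.462 servings → $4.20.
orange + spinach with both tight: 1.808 servings and 2.32 servings → $3.18.
orange + carrots with both targets exact would need a negative amount; discard.
orange + almonds: intersection lies outside the first quadrant.
spinach + carrots with both tight: 0.7925 servings and 3.406 servings → $2.40.
spinach + almonds with both tight: 1.706 servings and 2.721 servings → $3.64.
carrots + almonds with both targets exact would need a negative amount; discard.
The minimum over all feasible corners is $2.10.

$2.10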